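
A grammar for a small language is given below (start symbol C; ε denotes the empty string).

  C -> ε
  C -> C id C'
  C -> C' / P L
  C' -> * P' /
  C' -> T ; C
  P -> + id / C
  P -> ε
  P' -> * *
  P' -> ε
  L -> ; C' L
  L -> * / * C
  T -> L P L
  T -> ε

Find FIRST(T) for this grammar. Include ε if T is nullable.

{ *, ;, ε }

From T -> L P L: add FIRST(L) = { *, ; }.
T -> ε contributes ε.
Union: FIRST(T) = { *, ;, ε }.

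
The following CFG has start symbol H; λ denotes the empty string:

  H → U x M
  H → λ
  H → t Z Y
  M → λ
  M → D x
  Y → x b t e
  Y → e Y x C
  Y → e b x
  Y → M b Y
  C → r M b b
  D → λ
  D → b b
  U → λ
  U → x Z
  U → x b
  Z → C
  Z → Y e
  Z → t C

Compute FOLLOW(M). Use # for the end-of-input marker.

In H → U x M: M is at the end, add FOLLOW(H) = { # }.
In Y → M b Y: add FIRST(b Y) = { b }.
In C → r M b b: add FIRST(b b) = { b }.
Union: FOLLOW(M) = { #, b }.

{ #, b }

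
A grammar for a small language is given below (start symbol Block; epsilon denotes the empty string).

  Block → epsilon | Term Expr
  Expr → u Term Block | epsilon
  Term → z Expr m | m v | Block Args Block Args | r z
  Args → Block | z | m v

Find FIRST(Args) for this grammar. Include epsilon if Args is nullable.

From Args → Block: add FIRST(Block) = { m, r, u, z, epsilon } (including epsilon since Block is nullable).
Args → z contributes {z}.
Args → m v contributes {m}.
Union: FIRST(Args) = { m, r, u, z, epsilon }.

{ m, r, u, z, epsilon }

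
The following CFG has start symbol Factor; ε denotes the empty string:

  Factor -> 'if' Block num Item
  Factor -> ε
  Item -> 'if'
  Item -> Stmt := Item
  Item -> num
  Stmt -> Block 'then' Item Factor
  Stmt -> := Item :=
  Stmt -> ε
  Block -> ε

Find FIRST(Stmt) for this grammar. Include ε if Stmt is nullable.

{ 'then', :=, ε }

From Stmt -> Block 'then' Item Factor: Block nullable, take FIRST(Block) ∪ {'then'} = { 'then' }.
Stmt -> := Item := contributes {:=}.
Stmt -> ε contributes ε.
Union: FIRST(Stmt) = { 'then', :=, ε }.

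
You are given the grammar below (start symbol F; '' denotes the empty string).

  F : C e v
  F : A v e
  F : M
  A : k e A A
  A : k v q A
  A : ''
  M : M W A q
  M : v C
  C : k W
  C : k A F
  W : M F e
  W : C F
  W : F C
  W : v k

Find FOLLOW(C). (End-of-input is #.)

{ #, e, k, q, v }

In F : C e v: add FIRST(e v) = { e }.
In M : v C: C is at the end, add FOLLOW(M) = { #, e, k, q, v }.
In W : C F: add FIRST(F) = { k, v }.
In W : F C: C is at the end, add FOLLOW(W) = { #, e, k, q, v }.
Union: FOLLOW(C) = { #, e, k, q, v }.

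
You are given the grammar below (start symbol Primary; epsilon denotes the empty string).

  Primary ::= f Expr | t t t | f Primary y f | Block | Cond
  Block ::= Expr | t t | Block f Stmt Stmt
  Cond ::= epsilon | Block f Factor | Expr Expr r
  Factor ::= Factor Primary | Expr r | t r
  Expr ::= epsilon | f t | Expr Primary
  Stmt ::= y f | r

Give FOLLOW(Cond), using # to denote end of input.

{ #, f, r, t, y }

In Primary ::= Cond: Cond is at the end, add FOLLOW(Primary) = { #, f, r, t, y }.
Union: FOLLOW(Cond) = { #, f, r, t, y }.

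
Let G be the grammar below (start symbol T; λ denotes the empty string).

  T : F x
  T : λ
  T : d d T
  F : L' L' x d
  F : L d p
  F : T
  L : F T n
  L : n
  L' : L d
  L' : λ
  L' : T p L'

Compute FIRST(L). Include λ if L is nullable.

From L : F T n: F, T nullable, take FIRST(F) ∪ FIRST(T) ∪ {n} = { d, n, p, x }.
L : n contributes {n}.
Union: FIRST(L) = { d, n, p, x }.

{ d, n, p, x }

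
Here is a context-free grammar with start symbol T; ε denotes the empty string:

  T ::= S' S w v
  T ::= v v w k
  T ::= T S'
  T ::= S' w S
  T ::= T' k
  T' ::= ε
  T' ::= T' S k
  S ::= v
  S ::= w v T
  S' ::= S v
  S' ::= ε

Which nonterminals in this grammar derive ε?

Directly nullable (have an ε-production): T', S'.
No other nonterminal has a production whose RHS symbols are all nullable.

{ S', T' }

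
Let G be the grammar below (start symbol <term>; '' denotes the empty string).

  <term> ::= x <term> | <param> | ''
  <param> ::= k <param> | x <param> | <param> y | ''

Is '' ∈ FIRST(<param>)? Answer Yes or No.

Yes

<param> has an ''-production, so <param> ⇒ ''.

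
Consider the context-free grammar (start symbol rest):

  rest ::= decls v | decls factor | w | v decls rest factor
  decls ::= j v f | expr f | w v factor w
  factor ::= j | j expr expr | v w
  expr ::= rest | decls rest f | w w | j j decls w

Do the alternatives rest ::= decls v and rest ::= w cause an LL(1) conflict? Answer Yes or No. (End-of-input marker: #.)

Yes

FIRST(decls v) = { j, v, w } and FIRST(w) = { w }.
Both contain w, so the two alternatives are not disjoint — LL(1) conflict.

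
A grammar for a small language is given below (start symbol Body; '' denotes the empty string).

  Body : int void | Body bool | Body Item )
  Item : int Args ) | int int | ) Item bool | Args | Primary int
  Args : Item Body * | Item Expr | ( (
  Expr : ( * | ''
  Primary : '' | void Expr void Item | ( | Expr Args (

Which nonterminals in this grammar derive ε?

Directly nullable (have an ''-production): Expr, Primary.
No other nonterminal has a production whose RHS symbols are all nullable.

{ Expr, Primary }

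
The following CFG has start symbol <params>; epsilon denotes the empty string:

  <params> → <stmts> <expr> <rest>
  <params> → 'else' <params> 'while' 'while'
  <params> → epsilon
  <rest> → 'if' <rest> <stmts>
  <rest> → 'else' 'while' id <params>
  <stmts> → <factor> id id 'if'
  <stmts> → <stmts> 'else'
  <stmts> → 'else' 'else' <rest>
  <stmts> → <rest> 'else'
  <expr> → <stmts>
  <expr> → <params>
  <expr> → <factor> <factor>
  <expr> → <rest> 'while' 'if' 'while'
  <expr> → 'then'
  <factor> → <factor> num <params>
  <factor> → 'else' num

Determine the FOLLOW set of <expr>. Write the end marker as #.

{ 'else', 'if' }

In <params> → <stmts> <expr> <rest>: add FIRST(<rest>) = { 'else', 'if' }.
Union: FOLLOW(<expr>) = { 'else', 'if' }.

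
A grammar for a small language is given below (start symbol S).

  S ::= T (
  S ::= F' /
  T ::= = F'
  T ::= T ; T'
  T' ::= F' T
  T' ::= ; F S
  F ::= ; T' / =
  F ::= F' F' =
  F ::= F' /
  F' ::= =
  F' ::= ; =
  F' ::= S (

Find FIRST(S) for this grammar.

{ ;, = }

From S ::= T (: add FIRST(T) = { = }.
From S ::= F' /: add FIRST(F') = { ;, = }.
Union: FIRST(S) = { ;, = }.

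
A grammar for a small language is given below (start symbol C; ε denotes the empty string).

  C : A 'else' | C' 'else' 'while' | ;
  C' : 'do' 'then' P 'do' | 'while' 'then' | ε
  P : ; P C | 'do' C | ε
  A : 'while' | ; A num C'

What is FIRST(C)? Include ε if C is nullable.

{ 'do', 'else', 'while', ; }

From C : A 'else': add FIRST(A) = { 'while', ; }.
From C : C' 'else' 'while': C' nullable, take FIRST(C') ∪ {'else'} = { 'do', 'else', 'while' }.
C : ; contributes {;}.
Union: FIRST(C) = { 'do', 'else', 'while', ; }.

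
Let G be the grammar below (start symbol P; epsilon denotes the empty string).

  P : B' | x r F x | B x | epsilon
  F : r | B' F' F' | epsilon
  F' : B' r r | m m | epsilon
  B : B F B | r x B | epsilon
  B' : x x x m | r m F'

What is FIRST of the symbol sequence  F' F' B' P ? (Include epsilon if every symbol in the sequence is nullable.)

{ m, r, x }

Add FIRST(F')\{epsilon} = { m, r, x }; F' is nullable, continue.
Add FIRST(F')\{epsilon} = { m, r, x }; F' is nullable, continue.
Add FIRST(B') = { r, x }; B' is not nullable, stop.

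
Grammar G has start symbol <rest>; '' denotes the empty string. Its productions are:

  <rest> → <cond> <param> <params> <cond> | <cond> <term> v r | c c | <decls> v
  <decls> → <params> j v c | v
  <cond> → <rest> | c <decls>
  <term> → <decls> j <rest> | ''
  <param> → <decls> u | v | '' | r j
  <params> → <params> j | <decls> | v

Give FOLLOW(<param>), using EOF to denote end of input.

In <rest> → <cond> <param> <params> <cond>: add FIRST(<params> <cond>) = { v }.
Union: FOLLOW(<param>) = { v }.

{ v }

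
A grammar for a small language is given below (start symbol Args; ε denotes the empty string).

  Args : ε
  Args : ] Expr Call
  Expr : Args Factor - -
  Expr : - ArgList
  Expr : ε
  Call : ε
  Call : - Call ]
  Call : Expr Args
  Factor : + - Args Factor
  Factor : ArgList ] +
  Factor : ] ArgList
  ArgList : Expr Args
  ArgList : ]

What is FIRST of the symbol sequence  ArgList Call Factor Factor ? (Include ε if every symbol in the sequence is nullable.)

{ +, -, ] }

Add FIRST(ArgList)\{ε} = { +, -, ] }; ArgList is nullable, continue.
Add FIRST(Call)\{ε} = { +, -, ] }; Call is nullable, continue.
Add FIRST(Factor) = { +, -, ] }; Factor is not nullable, stop.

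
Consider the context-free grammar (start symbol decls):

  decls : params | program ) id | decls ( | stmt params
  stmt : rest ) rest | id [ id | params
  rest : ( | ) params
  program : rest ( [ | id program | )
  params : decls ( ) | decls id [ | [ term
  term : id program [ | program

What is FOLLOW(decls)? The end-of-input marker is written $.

decls is the start symbol, so $ ∈ FOLLOW(decls).
In decls : decls (: add FIRST(() = { ( }.
In params : decls ( ): add FIRST(( )) = { ( }.
In params : decls id [: add FIRST(id [) = { id }.
Union: FOLLOW(decls) = { $, (, id }.

{ $, (, id }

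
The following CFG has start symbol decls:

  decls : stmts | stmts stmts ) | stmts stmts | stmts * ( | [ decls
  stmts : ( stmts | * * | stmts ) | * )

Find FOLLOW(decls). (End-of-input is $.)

{ $ }

decls is the start symbol, so $ ∈ FOLLOW(decls).
In decls : [ decls: decls is at the end, add FOLLOW(decls) = { $ }.
Union: FOLLOW(decls) = { $ }.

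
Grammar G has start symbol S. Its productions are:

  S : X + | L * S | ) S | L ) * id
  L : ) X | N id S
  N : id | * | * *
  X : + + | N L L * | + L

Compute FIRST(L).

L : ) X contributes {)}.
From L : N id S: add FIRST(N) = { *, id }.
Union: FIRST(L) = { ), *, id }.

{ ), *, id }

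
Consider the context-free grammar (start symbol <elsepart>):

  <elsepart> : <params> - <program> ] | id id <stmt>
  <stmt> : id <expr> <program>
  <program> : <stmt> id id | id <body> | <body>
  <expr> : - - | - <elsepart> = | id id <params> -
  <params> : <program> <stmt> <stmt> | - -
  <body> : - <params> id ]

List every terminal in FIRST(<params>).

{ -, id }

From <params> : <program> <stmt> <stmt>: add FIRST(<program>) = { -, id }.
<params> : - - contributes {-}.
Union: FIRST(<params>) = { -, id }.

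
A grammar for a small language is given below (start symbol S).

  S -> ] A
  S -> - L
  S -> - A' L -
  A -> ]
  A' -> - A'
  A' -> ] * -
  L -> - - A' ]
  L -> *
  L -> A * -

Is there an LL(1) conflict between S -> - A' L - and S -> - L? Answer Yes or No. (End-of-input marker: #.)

Yes

FIRST(- A' L -) = { - } and FIRST(- L) = { - }.
Both contain -, so the two alternatives are not disjoint — LL(1) conflict.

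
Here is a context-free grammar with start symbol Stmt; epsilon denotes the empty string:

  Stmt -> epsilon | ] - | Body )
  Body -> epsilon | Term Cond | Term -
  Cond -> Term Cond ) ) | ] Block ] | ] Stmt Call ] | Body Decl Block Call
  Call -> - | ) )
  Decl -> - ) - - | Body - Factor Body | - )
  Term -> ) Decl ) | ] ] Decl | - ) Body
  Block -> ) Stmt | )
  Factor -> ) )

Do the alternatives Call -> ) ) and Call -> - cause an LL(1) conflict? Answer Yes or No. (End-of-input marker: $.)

FIRST() )) = { ) } and FIRST(-) = { - }.
The FIRST sets are disjoint and neither alternative is nullable — no conflict.

No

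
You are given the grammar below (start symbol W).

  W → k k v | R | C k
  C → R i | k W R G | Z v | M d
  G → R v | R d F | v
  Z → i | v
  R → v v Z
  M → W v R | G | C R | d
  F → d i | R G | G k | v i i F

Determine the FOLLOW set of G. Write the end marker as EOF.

In C → k W R G: G is at the end, add FOLLOW(C) = { k, v }.
In M → G: G is at the end, add FOLLOW(M) = { d }.
In F → R G: G is at the end, add FOLLOW(F) = { d, k, v }.
In F → G k: add FIRST(k) = { k }.
Union: FOLLOW(G) = { d, k, v }.

{ d, k, v }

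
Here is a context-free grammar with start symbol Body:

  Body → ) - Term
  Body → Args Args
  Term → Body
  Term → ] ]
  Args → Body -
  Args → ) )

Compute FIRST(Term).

From Term → Body: add FIRST(Body) = { ) }.
Term → ] ] contributes {]}.
Union: FIRST(Term) = { ), ] }.

{ ), ] }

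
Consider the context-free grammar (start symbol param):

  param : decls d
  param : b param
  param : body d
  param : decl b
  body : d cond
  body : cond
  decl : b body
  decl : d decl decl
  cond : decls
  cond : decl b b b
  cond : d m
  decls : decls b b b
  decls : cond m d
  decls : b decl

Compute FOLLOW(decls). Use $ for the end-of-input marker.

{ b, d, m }

In param : decls d: add FIRST(d) = { d }.
In cond : decls: decls is at the end, add FOLLOW(cond) = { b, d, m }.
In decls : decls b b b: add FIRST(b b b) = { b }.
Union: FOLLOW(decls) = { b, d, m }.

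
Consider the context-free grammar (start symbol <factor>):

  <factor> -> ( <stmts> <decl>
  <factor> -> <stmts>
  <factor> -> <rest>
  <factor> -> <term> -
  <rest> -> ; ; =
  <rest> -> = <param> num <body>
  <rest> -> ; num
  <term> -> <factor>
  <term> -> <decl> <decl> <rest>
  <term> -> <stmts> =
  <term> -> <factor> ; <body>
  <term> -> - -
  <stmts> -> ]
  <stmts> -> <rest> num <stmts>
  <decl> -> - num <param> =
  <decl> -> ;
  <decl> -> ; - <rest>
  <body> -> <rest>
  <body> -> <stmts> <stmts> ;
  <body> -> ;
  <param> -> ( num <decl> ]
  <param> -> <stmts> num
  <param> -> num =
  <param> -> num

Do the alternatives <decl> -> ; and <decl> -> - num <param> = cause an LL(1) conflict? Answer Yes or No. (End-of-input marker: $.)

No

FIRST(;) = { ; } and FIRST(- num <param> =) = { - }.
The FIRST sets are disjoint and neither alternative is nullable — no conflict.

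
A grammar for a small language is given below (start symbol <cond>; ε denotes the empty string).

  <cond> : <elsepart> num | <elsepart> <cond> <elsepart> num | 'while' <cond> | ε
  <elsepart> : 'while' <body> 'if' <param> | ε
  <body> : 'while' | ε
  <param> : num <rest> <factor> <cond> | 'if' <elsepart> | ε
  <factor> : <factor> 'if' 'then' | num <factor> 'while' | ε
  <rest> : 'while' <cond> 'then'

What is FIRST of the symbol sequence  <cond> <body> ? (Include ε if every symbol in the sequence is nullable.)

{ 'while', num, ε }

Add FIRST(<cond>)\{ε} = { 'while', num }; <cond> is nullable, continue.
Add FIRST(<body>)\{ε} = { 'while' }; <body> is nullable, continue.
Every symbol is nullable, so include ε.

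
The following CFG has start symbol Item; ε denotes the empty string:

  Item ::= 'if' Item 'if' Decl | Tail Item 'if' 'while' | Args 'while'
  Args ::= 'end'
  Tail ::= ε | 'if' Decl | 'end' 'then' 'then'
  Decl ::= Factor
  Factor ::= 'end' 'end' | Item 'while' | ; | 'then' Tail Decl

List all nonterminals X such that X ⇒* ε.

{ Tail }

Directly nullable (have an ε-production): Tail.
No other nonterminal has a production whose RHS symbols are all nullable.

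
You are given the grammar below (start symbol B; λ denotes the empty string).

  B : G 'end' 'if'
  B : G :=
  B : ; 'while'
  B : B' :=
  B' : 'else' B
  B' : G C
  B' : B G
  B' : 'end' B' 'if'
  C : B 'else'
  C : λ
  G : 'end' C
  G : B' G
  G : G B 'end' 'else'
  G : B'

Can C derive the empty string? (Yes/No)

C has an λ-production, so C ⇒ λ.

Yes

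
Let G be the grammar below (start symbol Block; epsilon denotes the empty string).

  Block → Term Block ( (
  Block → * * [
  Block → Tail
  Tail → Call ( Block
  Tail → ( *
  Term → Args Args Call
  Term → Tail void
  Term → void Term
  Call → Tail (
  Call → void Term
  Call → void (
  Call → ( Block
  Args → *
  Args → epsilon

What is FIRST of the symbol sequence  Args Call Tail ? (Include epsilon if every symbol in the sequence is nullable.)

Add FIRST(Args)\{epsilon} = { * }; Args is nullable, continue.
Add FIRST(Call) = { (, void }; Call is not nullable, stop.

{ (, *, void }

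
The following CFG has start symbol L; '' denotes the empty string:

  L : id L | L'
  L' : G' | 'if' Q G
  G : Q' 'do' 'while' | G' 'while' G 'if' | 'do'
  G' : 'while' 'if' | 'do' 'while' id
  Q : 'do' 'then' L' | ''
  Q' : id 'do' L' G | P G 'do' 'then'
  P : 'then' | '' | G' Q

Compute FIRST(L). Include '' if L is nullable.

L : id L contributes {id}.
From L : L': add FIRST(L') = { 'do', 'if', 'while' }.
Union: FIRST(L) = { 'do', 'if', 'while', id }.

{ 'do', 'if', 'while', id }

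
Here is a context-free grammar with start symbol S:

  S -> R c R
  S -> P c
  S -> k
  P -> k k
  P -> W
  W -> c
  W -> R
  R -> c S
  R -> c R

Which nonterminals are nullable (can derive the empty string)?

No nonterminal has an empty production or an RHS whose symbols are all nullable.

{ } (none)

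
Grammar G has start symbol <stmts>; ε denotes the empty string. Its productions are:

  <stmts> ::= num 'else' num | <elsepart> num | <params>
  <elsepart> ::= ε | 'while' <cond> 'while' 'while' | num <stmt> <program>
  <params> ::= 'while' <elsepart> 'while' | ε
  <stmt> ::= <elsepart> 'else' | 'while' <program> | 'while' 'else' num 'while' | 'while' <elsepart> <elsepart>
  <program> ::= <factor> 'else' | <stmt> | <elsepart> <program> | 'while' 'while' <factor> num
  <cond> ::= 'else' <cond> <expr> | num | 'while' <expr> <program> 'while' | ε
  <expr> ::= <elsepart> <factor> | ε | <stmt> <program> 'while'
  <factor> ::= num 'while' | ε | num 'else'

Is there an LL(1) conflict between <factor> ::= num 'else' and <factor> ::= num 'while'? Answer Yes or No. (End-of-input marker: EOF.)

FIRST(num 'else') = { num } and FIRST(num 'while') = { num }.
Both contain num, so the two alternatives are not disjoint — LL(1) conflict.

Yes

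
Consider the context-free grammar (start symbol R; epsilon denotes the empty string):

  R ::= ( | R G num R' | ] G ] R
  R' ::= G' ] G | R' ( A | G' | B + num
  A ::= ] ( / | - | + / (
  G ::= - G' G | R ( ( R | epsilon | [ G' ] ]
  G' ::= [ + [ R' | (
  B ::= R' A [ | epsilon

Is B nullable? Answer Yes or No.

B has an epsilon-production, so B ⇒ epsilon.

Yes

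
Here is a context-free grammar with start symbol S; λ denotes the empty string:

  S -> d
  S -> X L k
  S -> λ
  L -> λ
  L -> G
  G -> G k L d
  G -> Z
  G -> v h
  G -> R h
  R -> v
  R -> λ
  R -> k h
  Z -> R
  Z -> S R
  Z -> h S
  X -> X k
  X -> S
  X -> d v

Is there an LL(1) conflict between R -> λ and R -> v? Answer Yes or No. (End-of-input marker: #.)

No

FIRST(λ) = { λ } and FIRST(v) = { v }.
The first is nullable but FOLLOW(R) = { d, h, k } is disjoint from FIRST of the second.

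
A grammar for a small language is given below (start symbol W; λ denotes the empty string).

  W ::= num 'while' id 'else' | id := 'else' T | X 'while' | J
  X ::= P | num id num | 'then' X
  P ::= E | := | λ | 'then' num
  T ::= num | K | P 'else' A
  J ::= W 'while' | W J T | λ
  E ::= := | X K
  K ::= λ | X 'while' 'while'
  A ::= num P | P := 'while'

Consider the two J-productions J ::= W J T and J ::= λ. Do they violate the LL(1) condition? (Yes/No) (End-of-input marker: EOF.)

Yes

FIRST(W J T) = { 'else', 'then', 'while', :=, id, num, λ } and FIRST(λ) = { λ }.
Both alternatives are nullable, violating the LL(1) condition.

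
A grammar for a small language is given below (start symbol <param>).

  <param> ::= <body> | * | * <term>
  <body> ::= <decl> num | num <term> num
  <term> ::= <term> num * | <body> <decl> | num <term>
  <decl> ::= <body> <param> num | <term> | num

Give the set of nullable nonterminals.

{ } (none)

No nonterminal has an empty production or an RHS whose symbols are all nullable.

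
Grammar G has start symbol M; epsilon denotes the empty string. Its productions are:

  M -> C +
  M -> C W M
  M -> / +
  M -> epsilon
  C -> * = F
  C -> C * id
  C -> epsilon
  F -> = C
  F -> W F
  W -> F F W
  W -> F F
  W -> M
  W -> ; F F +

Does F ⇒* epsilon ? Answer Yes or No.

Nullable nonterminals: C, M, W.
No production of F has an RHS whose symbols are all nullable, so F is not nullable.

No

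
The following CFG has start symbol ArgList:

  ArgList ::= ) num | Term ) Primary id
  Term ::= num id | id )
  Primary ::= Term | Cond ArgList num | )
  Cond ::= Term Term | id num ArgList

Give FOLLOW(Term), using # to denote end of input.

In ArgList ::= Term ) Primary id: add FIRST() Primary id) = { ) }.
In Primary ::= Term: Term is at the end, add FOLLOW(Primary) = { id }.
In Cond ::= Term Term: add FIRST(Term) = { id, num }.
In Cond ::= Term Term: Term is at the end, add FOLLOW(Cond) = { ), id, num }.
Union: FOLLOW(Term) = { ), id, num }.

{ ), id, num }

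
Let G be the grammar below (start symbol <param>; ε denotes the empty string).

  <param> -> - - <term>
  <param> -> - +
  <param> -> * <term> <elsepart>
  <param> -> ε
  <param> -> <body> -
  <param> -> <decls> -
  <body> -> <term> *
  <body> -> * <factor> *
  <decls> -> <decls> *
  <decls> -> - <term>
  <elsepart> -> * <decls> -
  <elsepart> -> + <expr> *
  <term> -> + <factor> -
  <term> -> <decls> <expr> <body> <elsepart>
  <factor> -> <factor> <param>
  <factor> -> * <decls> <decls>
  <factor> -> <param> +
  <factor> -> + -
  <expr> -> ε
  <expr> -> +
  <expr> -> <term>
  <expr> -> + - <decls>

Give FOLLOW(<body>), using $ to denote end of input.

{ *, +, - }

In <param> -> <body> -: add FIRST(-) = { - }.
In <term> -> <decls> <expr> <body> <elsepart>: add FIRST(<elsepart>) = { *, + }.
Union: FOLLOW(<body>) = { *, +, - }.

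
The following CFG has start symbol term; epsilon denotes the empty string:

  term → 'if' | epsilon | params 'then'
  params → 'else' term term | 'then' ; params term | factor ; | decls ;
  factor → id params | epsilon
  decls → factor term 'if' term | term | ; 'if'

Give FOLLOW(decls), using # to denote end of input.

{ ; }

In params → decls ;: add FIRST(;) = { ; }.
Union: FOLLOW(decls) = { ; }.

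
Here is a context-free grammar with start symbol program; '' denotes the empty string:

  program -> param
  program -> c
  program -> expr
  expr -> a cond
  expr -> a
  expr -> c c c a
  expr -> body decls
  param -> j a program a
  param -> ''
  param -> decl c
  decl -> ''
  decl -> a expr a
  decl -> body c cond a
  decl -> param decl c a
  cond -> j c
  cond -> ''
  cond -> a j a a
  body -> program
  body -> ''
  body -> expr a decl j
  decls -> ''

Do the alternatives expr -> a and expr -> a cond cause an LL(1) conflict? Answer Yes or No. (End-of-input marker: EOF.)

Yes

FIRST(a) = { a } and FIRST(a cond) = { a }.
Both contain a, so the two alternatives are not disjoint — LL(1) conflict.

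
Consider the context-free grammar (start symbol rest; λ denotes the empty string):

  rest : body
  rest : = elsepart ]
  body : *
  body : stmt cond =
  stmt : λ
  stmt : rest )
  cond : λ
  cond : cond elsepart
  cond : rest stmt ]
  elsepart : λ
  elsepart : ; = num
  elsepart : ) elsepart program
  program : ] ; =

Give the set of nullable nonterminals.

{ cond, elsepart, stmt }

Directly nullable (have an λ-production): stmt, cond, elsepart.
No other nonterminal has a production whose RHS symbols are all nullable.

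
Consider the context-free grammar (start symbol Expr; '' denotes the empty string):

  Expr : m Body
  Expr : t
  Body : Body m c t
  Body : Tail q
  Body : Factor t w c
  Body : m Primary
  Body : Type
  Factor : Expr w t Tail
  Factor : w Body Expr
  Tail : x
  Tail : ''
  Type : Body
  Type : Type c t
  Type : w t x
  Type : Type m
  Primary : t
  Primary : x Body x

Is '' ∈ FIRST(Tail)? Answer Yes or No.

Tail has an ''-production, so Tail ⇒ ''.

Yes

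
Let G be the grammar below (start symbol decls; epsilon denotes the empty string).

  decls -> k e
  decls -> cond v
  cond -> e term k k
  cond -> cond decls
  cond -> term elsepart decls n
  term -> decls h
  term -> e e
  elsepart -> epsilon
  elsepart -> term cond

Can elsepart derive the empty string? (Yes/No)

elsepart has an epsilon-production, so elsepart ⇒ epsilon.

Yes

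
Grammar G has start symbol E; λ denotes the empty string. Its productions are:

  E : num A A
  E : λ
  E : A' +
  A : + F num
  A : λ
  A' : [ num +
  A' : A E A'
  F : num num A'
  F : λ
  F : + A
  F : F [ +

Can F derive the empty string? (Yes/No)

F has an λ-production, so F ⇒ λ.

Yes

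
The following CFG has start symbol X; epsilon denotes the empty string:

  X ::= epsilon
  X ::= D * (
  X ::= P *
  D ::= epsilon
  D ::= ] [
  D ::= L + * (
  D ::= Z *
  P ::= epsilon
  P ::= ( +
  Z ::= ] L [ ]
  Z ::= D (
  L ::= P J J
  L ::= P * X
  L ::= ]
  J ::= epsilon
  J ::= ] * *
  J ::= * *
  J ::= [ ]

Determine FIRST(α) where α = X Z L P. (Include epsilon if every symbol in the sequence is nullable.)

Add FIRST(X)\{epsilon} = { (, *, +, [, ] }; X is nullable, continue.
Add FIRST(Z) = { (, *, +, [, ] }; Z is not nullable, stop.

{ (, *, +, [, ] }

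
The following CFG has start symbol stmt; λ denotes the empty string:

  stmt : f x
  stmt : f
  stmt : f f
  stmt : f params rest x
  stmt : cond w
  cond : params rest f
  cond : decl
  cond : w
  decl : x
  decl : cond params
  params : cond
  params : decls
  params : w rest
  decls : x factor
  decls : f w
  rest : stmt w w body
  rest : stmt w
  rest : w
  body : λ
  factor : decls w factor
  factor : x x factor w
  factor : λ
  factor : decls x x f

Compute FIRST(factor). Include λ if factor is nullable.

{ f, x, λ }

From factor : decls w factor: add FIRST(decls) = { f, x }.
factor : x x factor w contributes {x}.
factor : λ contributes λ.
From factor : decls x x f: add FIRST(decls) = { f, x }.
Union: FIRST(factor) = { f, x, λ }.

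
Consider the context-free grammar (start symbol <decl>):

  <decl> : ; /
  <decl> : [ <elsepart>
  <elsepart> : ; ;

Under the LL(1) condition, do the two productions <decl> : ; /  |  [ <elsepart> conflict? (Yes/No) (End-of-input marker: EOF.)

FIRST(; /) = { ; } and FIRST([ <elsepart>) = { [ }.
The FIRST sets are disjoint and neither alternative is nullable — no conflict.

No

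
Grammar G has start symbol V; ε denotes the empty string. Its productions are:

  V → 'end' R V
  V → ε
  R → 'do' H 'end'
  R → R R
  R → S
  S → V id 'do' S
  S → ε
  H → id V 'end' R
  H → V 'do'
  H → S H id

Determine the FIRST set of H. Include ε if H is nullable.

H → id V 'end' R contributes {id}.
From H → V 'do': V nullable, take FIRST(V) ∪ {'do'} = { 'do', 'end' }.
From H → S H id: S nullable, take FIRST(S) ∪ FIRST(H) = { 'do', 'end', id }.
Union: FIRST(H) = { 'do', 'end', id }.

{ 'do', 'end', id }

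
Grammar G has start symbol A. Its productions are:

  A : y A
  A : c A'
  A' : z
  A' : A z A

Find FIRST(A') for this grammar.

A' : z contributes {z}.
From A' : A z A: add FIRST(A) = { c, y }.
Union: FIRST(A') = { c, y, z }.

{ c, y, z }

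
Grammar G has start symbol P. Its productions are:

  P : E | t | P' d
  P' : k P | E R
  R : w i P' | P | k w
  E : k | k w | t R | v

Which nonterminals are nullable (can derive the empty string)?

{ } (none)

No nonterminal has an empty production or an RHS whose symbols are all nullable.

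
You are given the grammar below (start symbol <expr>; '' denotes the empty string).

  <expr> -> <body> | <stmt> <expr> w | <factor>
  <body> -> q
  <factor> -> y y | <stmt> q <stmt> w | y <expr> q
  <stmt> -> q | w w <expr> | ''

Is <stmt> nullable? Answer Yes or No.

<stmt> has an ''-production, so <stmt> ⇒ ''.

Yes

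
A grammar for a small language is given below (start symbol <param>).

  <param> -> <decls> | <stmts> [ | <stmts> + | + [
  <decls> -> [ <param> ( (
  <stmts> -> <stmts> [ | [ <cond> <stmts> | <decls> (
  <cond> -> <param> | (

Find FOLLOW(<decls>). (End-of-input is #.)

In <param> -> <decls>: <decls> is at the end, add FOLLOW(<param>) = { #, (, [ }.
In <stmts> -> <decls> (: add FIRST(() = { ( }.
Union: FOLLOW(<decls>) = { #, (, [ }.

{ #, (, [ }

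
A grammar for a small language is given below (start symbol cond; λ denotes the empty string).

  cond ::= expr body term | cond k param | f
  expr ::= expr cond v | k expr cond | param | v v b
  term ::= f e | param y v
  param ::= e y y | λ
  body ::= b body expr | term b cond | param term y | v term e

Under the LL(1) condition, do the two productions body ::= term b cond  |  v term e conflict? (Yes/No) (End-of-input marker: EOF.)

FIRST(term b cond) = { e, f, y } and FIRST(v term e) = { v }.
The FIRST sets are disjoint and neither alternative is nullable — no conflict.

No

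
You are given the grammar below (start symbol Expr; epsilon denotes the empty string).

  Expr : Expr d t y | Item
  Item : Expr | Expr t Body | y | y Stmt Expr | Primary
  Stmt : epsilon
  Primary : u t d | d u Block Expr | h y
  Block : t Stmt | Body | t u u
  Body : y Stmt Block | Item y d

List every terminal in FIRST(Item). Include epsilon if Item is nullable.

{ d, h, u, y }

From Item : Expr: add FIRST(Expr) = { d, h, u, y }.
From Item : Expr t Body: add FIRST(Expr) = { d, h, u, y }.
Item : y contributes {y}.
Item : y Stmt Expr contributes {y}.
From Item : Primary: add FIRST(Primary) = { d, h, u }.
Union: FIRST(Item) = { d, h, u, y }.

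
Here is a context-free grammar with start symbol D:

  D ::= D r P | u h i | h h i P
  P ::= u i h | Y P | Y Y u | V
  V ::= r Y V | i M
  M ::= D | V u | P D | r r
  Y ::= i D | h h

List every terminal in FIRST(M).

From M ::= D: add FIRST(D) = { h, u }.
From M ::= V u: add FIRST(V) = { i, r }.
From M ::= P D: add FIRST(P) = { h, i, r, u }.
M ::= r r contributes {r}.
Union: FIRST(M) = { h, i, r, u }.

{ h, i, r, u }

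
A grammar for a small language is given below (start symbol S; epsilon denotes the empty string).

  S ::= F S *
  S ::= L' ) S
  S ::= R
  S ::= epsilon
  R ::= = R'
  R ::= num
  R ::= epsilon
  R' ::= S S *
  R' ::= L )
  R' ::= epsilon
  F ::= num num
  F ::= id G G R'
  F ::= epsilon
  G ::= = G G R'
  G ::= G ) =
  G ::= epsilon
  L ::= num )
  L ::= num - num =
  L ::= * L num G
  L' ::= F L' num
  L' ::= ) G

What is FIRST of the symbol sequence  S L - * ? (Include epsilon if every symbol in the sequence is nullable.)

{ ), *, =, id, num }

Add FIRST(S)\{epsilon} = { ), *, =, id, num }; S is nullable, continue.
Add FIRST(L) = { *, num }; L is not nullable, stop.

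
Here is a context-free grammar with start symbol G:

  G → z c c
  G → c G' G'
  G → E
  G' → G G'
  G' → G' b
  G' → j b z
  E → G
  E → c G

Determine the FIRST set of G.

{ c, z }

G → z c c contributes {z}.
G → c G' G' contributes {c}.
From G → E: add FIRST(E) = { c, z }.
Union: FIRST(G) = { c, z }.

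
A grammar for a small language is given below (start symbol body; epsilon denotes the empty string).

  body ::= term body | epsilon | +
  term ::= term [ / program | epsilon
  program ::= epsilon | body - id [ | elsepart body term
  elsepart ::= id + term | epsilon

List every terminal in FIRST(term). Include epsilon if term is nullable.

From term ::= term [ / program: term nullable, take FIRST(term) ∪ {[} = { [ }.
term ::= epsilon contributes epsilon.
Union: FIRST(term) = { [, epsilon }.

{ [, epsilon }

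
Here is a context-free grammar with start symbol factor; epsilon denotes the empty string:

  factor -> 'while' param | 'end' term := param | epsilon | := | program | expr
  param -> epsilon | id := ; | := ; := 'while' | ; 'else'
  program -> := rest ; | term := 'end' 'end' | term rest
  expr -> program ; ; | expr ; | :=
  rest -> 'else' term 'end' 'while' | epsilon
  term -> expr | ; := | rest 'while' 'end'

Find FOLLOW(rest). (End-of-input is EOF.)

{ EOF, 'while', ; }

In program -> := rest ;: add FIRST(;) = { ; }.
In program -> term rest: rest is at the end, add FOLLOW(program) = { EOF, ; }.
In term -> rest 'while' 'end': add FIRST('while' 'end') = { 'while' }.
Union: FOLLOW(rest) = { EOF, 'while', ; }.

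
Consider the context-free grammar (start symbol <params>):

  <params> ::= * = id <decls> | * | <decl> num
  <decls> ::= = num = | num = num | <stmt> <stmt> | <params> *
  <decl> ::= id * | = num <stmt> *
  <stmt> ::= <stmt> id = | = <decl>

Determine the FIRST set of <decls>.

{ *, =, id, num }

<decls> ::= = num = contributes {=}.
<decls> ::= num = num contributes {num}.
From <decls> ::= <stmt> <stmt>: add FIRST(<stmt>) = { = }.
From <decls> ::= <params> *: add FIRST(<params>) = { *, =, id }.
Union: FIRST(<decls>) = { *, =, id, num }.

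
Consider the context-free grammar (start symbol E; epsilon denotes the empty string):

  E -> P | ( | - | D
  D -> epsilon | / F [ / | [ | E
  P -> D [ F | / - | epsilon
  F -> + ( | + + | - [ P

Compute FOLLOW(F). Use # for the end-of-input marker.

In D -> / F [ /: add FIRST([ /) = { [ }.
In P -> D [ F: F is at the end, add FOLLOW(P) = { #, [ }.
Union: FOLLOW(F) = { #, [ }.

{ #, [ }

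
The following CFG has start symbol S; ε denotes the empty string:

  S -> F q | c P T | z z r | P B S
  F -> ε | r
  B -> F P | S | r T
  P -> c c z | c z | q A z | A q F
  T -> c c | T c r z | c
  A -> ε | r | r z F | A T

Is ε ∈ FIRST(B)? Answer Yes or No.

Nullable nonterminals: A, F.
No production of B has an RHS whose symbols are all nullable, so B is not nullable.

No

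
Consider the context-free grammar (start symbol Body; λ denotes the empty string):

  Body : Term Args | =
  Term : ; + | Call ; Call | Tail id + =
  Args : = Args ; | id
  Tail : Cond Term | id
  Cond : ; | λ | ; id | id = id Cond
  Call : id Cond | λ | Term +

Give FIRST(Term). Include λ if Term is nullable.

Term : ; + contributes {;}.
From Term : Call ; Call: Call nullable, take FIRST(Call) ∪ {;} = { ;, id }.
From Term : Tail id + =: add FIRST(Tail) = { ;, id }.
Union: FIRST(Term) = { ;, id }.

{ ;, id }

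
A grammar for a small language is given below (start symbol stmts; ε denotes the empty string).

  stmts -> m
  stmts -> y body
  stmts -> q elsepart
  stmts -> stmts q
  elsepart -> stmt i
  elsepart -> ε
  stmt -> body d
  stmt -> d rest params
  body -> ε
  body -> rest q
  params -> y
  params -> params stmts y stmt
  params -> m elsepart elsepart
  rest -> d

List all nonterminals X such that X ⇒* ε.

Directly nullable (have an ε-production): elsepart, body.
No other nonterminal has a production whose RHS symbols are all nullable.

{ body, elsepart }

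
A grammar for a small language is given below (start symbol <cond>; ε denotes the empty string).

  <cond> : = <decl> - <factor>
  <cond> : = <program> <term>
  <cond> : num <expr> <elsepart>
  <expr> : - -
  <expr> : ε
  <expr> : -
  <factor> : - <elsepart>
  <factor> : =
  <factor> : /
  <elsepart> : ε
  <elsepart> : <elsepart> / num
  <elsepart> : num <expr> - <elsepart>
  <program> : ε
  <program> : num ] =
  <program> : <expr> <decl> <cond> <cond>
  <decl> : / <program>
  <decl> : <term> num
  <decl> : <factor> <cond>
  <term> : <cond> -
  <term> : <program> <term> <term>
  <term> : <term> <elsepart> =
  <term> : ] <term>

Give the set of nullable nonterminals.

{ <elsepart>, <expr>, <program> }

Directly nullable (have an ε-production): <expr>, <elsepart>, <program>.
No other nonterminal has a production whose RHS symbols are all nullable.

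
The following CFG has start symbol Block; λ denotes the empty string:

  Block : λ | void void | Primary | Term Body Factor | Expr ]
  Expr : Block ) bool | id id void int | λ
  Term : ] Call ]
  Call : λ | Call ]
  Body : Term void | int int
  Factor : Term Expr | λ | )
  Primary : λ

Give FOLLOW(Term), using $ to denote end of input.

{ $, ), ], id, int, void }

In Block : Term Body Factor: add FIRST(Body Factor) = { ], int }.
In Body : Term void: add FIRST(void) = { void }.
In Factor : Term Expr: add FIRST(Expr)\{λ} = { ), ], id, void }.
  Since Expr is nullable, also add FOLLOW(Factor) = { $, ) }.
Union: FOLLOW(Term) = { $, ), ], id, int, void }.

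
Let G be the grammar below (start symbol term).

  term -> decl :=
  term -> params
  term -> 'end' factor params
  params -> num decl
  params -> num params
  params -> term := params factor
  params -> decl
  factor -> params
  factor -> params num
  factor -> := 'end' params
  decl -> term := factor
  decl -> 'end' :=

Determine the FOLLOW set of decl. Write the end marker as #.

{ #, 'end', :=, num }

In term -> decl :=: add FIRST(:=) = { := }.
In params -> num decl: decl is at the end, add FOLLOW(params) = { #, 'end', :=, num }.
In params -> decl: decl is at the end, add FOLLOW(params) = { #, 'end', :=, num }.
Union: FOLLOW(decl) = { #, 'end', :=, num }.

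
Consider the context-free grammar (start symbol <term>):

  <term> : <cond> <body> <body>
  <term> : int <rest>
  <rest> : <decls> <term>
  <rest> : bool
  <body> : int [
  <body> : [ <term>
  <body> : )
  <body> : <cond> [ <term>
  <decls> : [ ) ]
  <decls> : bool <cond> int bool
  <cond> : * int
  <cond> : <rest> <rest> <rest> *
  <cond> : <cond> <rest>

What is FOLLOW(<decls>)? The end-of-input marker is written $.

In <rest> : <decls> <term>: add FIRST(<term>) = { *, [, bool, int }.
Union: FOLLOW(<decls>) = { *, [, bool, int }.

{ *, [, bool, int }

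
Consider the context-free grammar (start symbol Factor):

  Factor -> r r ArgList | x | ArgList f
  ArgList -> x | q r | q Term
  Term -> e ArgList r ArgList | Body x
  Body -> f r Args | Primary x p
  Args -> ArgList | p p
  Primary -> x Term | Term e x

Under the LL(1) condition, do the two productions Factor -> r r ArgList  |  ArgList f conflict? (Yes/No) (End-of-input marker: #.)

No

FIRST(r r ArgList) = { r } and FIRST(ArgList f) = { q, x }.
The FIRST sets are disjoint and neither alternative is nullable — no conflict.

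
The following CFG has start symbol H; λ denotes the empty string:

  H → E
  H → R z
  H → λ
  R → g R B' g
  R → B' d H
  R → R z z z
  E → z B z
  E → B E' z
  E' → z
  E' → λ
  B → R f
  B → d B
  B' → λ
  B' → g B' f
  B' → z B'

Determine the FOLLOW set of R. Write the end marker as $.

{ f, g, z }

In H → R z: add FIRST(z) = { z }.
In R → g R B' g: add FIRST(B' g) = { g, z }.
In R → R z z z: add FIRST(z z z) = { z }.
In B → R f: add FIRST(f) = { f }.
Union: FOLLOW(R) = { f, g, z }.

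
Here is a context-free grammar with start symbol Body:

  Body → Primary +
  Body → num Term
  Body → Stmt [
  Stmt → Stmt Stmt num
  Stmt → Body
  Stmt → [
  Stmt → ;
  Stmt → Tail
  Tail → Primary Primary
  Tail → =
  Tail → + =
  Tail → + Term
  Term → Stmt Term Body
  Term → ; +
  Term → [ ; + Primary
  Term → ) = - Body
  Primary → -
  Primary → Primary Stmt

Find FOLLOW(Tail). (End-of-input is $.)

In Stmt → Tail: Tail is at the end, add FOLLOW(Stmt) = { $, ), +, -, ;, =, [, num }.
Union: FOLLOW(Tail) = { $, ), +, -, ;, =, [, num }.

{ $, ), +, -, ;, =, [, num }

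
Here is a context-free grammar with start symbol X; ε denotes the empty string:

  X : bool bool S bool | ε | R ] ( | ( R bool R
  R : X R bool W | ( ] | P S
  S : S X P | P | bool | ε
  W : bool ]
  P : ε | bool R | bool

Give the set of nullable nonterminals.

Directly nullable (have an ε-production): X, S, P.
R : P S with every symbol nullable, so R is nullable.
No other nonterminal has a production whose RHS symbols are all nullable.

{ P, R, S, X }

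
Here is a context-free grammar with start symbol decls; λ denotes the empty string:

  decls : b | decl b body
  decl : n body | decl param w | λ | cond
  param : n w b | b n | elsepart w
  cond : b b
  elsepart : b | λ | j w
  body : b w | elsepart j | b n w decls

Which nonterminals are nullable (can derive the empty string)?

Directly nullable (have an λ-production): decl, elsepart.
No other nonterminal has a production whose RHS symbols are all nullable.

{ decl, elsepart }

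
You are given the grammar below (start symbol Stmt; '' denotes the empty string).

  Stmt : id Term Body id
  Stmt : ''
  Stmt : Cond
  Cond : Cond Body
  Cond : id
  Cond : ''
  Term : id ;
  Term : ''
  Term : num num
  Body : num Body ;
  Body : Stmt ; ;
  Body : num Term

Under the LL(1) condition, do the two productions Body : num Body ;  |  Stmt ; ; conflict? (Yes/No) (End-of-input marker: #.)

FIRST(num Body ;) = { num } and FIRST(Stmt ; ;) = { ;, id, num }.
Both contain num, so the two alternatives are not disjoint — LL(1) conflict.

Yes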